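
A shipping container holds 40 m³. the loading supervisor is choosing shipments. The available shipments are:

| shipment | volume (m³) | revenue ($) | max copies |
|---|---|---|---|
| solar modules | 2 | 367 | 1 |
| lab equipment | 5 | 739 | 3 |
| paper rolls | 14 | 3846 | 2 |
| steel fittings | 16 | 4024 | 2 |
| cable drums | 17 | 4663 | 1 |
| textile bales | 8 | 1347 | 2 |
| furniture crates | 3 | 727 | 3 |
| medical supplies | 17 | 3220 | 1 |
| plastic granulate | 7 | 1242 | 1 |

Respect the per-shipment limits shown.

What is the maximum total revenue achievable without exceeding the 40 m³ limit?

Density check — paper rolls 274.71, cable drums 274.29, steel fittings 251.50, furniture crates 242.33 are the best per m³.
Greedy by ratio would take solar modules + 2×paper rolls + 3×furniture crates: 39 m³ used, total 10240.
Dropping solar modules and paper rolls frees 16 m³; slotting in cable drums (17 m³) lifts the total to 10690 at 40 m³.
No other feasible combination exceeds 10690.

10690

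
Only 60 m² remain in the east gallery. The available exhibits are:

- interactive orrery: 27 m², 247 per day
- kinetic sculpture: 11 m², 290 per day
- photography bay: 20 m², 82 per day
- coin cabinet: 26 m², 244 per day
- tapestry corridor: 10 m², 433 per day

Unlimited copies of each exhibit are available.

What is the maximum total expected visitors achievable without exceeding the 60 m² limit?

2598

By expected visitors per m²: tapestry corridor 43.30, kinetic sculpture 26.36, coin cabinet 9.38, interactive orrery 9.15 lead.
Taking 6×tapestry corridor: 60 m² used, 2598 in expected visitors.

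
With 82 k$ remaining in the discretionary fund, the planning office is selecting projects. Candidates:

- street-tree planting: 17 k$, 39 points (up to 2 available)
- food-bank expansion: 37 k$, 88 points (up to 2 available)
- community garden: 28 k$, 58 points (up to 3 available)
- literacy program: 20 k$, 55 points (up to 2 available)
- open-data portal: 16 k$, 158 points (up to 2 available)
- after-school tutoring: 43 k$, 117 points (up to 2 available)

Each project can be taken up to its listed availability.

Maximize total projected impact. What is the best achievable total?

Filling by ratio: 2×literacy program + 2×open-data portal for 426, with 10 k$ left unused.
Dropping 2×literacy program frees 40 k$; slotting in after-school tutoring (43 k$) lifts the total to 433 at 75 k$.

433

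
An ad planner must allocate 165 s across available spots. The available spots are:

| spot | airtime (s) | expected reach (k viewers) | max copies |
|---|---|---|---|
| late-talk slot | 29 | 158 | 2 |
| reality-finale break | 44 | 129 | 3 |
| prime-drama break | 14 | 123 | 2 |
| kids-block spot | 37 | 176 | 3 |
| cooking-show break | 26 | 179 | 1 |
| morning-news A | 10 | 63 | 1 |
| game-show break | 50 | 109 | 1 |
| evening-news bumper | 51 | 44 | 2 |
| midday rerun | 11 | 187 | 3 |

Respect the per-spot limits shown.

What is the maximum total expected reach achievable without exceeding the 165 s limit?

1383

Ranking by ratio (expected reach/s): midday rerun 17.00, prime-drama break 8.79, cooking-show break 6.88.
Greedy by ratio would take 2×late-talk slot + 2×prime-drama break + cooking-show break + morning-news A + 3×midday rerun: 155 s used, total 1365.
Replace late-talk slot with kids-block spot: the trade gains 18 net, giving 1383 at 163 s.
Every other selection either busts 165 s or exceeds an availability limit or fails to beat 1383.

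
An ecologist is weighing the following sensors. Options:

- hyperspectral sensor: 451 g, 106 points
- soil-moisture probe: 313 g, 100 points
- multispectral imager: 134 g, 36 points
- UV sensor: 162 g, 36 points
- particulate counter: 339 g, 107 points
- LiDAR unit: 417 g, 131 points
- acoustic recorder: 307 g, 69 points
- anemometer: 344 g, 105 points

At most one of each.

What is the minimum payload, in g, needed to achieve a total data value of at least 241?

Minimise g subject to total data value ≥ 241.
Taking soil-moisture probe + multispectral imager + particulate counter gives 243 (≥ 241) for 786 g.
No combination under 786 g hits 241.

786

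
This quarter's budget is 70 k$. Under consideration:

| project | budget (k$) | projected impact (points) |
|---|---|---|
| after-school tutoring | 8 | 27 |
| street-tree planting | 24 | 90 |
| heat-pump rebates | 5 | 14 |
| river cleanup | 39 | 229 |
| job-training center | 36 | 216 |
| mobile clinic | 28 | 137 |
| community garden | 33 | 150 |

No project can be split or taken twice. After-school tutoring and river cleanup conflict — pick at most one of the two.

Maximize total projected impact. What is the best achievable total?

Ranking by ratio (projected impact/k$): job-training center 6.00, river cleanup 5.87, mobile clinic 4.89, community garden 4.55.
Best packing: heat-pump rebates + job-training center + mobile clinic — 69 k$, 367 total.
Next best is river cleanup + mobile clinic at 366 (67 k$) — short by 1.

367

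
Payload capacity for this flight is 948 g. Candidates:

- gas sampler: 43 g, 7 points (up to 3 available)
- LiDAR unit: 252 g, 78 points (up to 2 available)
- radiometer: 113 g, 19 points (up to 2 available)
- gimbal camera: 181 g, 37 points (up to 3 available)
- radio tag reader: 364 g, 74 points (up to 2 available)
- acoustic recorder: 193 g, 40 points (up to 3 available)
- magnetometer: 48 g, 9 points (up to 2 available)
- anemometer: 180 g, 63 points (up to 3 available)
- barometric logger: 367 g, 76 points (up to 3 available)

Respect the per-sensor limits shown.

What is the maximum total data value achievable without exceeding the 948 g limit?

293

The ratio heuristic lands on gas sampler + LiDAR unit + 2×magnetometer + 3×anemometer (292) but leaves 17 g idle.
Dropping 2×magnetometer frees 96 g; slotting in radiometer (113 g) lifts the total to 293 at 948 g.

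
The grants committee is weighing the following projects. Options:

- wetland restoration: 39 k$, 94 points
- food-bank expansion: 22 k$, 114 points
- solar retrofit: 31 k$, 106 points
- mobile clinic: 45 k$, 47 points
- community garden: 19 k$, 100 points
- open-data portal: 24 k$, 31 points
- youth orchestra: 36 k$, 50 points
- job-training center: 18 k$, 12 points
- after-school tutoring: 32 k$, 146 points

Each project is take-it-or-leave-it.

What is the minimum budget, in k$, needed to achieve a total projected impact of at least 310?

Minimise k$ subject to total projected impact ≥ 310.
Taking food-bank expansion + solar retrofit + community garden gives 320 (≥ 310) for 72 k$.
Any bundle with less than 72 k$ falls short of 310.

72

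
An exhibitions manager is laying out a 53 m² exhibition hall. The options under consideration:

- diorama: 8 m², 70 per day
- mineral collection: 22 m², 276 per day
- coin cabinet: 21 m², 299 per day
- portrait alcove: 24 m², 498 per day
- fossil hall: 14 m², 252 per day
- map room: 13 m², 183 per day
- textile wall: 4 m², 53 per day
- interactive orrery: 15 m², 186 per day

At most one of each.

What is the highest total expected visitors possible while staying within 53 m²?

936

Filling by ratio: portrait alcove + fossil hall + map room for 933, with 2 m² left unused.
Dropping map room frees 13 m²; slotting in interactive orrery (15 m²) lifts the total to 936 at 53 m².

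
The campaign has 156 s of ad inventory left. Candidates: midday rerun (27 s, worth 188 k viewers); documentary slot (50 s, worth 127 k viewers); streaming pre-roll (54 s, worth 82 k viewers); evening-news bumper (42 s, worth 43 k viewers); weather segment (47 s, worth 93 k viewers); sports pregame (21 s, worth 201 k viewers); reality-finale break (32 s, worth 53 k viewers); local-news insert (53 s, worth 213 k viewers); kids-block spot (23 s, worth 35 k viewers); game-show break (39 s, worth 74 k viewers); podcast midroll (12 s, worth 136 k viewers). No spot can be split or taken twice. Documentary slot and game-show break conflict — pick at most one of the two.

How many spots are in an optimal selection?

Best achievable expected reach is 812.
One optimal bundle: midday rerun + sports pregame + local-news insert + game-show break + podcast midroll (152 s).
Any selection reaching 812 contains exactly 5 spots.

5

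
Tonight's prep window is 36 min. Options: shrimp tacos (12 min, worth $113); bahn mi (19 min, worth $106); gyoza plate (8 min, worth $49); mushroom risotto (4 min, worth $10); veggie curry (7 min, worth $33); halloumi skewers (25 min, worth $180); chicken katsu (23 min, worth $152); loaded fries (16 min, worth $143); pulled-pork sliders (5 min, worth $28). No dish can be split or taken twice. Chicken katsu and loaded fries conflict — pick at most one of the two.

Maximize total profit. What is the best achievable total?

Ranking by ratio (profit/min): shrimp tacos 9.42, loaded fries 8.94, halloumi skewers 7.20.
Shrimp tacos + gyoza plate + loaded fries uses 36 of the 36 min and totals 305.
The closest alternative, shrimp tacos + veggie curry + loaded fries, reaches only 289.

305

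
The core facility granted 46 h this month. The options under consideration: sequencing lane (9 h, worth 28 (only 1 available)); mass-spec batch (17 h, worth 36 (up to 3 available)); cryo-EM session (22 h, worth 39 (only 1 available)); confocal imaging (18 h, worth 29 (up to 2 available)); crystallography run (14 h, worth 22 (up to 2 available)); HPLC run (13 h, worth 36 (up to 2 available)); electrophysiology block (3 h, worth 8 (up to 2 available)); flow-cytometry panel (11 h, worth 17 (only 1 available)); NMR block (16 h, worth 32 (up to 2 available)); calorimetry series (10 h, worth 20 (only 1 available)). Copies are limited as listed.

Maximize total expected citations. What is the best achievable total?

Filling by ratio: sequencing lane + 2×HPLC run + 2×electrophysiology block for 116, with 5 h left unused.
Replace 2×electrophysiology block with calorimetry series: the trade gains 4 net, giving 120 at 45 h.

120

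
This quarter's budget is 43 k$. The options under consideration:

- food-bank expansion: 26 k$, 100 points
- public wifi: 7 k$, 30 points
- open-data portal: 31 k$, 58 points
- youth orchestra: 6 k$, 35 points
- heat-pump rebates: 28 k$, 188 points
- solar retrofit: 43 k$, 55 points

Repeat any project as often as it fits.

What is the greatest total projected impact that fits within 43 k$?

The ratio ordering already packs tightly: 2×youth orchestra + heat-pump rebates, 40 k$, 258.
The spare 3 k$ is too small for any remaining project, and no exchange beats 258.

258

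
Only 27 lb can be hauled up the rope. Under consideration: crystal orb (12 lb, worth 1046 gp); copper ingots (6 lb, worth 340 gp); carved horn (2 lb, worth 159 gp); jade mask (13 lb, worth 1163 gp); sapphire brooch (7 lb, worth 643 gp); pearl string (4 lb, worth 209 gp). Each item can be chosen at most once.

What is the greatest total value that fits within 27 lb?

2368

By value per lb: sapphire brooch 91.86, jade mask 89.46, crystal orb 87.17 lead.
A density-first pass picks carved horn + jade mask + sapphire brooch + pearl string — 2174 at 26 lb.
Dropping sapphire brooch and pearl string frees 11 lb; slotting in crystal orb (12 lb) lifts the total to 2368 at 27 lb.
Next best is crystal orb + jade mask at 2209 (25 lb) — short by 159.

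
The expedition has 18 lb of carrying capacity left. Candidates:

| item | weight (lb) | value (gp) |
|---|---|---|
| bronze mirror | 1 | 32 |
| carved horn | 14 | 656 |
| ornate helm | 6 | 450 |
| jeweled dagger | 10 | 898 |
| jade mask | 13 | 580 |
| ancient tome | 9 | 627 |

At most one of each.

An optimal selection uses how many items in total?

3

Best achievable value is 1380.
One optimal bundle: bronze mirror + ornate helm + jeweled dagger (17 lb).
Every optimal selection uses 3 items.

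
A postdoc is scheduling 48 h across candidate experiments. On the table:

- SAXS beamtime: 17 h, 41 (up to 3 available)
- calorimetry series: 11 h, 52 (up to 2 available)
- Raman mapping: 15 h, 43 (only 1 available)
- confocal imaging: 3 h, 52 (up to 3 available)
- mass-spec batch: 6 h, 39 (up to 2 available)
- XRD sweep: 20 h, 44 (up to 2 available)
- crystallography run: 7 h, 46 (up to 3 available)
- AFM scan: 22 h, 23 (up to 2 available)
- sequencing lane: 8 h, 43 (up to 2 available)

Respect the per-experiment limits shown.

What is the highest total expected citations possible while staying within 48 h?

385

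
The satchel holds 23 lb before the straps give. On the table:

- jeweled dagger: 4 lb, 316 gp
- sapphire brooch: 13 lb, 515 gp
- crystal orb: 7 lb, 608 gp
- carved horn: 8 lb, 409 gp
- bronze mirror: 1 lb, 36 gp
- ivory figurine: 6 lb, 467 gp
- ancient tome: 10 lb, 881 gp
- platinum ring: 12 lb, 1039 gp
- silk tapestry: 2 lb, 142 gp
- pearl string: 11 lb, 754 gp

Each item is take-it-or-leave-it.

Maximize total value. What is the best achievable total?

A density-first pass picks jeweled dagger + crystal orb + ancient tome + silk tapestry — 1947 at 23 lb.
Replace ancient tome and silk tapestry with platinum ring: the trade gains 16 net, giving 1963 at 23 lb.
Runner-up crystal orb + ivory figurine + ancient tome tops out at 1956.

1963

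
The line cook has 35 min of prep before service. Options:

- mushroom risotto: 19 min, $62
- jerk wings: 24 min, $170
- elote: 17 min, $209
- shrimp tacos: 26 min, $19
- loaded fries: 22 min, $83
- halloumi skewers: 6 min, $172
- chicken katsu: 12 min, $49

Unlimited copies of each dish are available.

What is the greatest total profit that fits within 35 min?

860

Best packing: 5×halloumi skewers — 30 min, 860 total.
The spare 5 min is too small for any remaining dish, and no exchange beats 860.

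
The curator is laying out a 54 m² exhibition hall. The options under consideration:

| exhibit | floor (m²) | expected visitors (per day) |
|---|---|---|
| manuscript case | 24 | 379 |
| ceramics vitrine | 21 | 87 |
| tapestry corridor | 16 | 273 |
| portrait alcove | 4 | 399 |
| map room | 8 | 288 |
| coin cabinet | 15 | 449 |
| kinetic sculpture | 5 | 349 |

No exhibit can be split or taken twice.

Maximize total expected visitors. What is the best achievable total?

1758

Best packing: tapestry corridor + portrait alcove + map room + coin cabinet + kinetic sculpture — 48 m², 1758 total.
Next best is manuscript case + portrait alcove + coin cabinet + kinetic sculpture at 1576 (48 m²) — short by 182.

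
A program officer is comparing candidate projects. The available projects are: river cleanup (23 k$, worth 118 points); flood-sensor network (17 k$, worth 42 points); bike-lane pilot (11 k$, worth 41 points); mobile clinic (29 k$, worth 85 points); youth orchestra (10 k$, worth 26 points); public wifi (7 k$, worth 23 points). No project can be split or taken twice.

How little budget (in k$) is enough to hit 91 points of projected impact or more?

23

Look for the lowest-budget combination reaching 91.
river cleanup reaches 118 using 23 k$.
Below 23 k$ the best achievable stays under 91.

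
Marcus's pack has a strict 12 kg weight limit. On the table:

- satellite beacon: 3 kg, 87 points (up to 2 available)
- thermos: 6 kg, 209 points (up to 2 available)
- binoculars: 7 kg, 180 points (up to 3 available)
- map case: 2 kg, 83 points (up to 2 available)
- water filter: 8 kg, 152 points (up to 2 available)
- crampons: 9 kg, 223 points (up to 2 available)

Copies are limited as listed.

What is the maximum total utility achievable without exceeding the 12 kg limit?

418

Ranking by ratio (utility/kg): map case 41.50, thermos 34.83, satellite beacon 29.00, binoculars 25.71.
Filling by ratio: thermos + 2×map case for 375, with 2 kg left unused.
Replace 2×map case with thermos: the trade gains 43 net, giving 418 at 12 kg.
No other feasible combination exceeds 418.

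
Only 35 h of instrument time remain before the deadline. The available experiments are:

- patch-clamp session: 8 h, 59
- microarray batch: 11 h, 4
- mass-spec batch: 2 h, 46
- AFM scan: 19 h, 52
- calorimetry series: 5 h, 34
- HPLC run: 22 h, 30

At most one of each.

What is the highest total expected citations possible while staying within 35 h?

Best packing: patch-clamp session + mass-spec batch + AFM scan + calorimetry series — 34 h, 191 total.
The spare 1 h is too small for any remaining experiment, and no exchange beats 191.

191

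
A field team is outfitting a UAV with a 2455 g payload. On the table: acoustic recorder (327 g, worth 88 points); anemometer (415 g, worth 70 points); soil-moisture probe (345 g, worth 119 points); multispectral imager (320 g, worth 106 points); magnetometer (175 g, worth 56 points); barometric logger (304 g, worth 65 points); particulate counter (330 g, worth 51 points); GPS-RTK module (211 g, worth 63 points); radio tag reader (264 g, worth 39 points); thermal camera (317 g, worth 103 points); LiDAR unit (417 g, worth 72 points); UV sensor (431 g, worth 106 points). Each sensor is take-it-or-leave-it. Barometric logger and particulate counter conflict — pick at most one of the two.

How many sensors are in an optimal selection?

8

The maximum data value within 2455 g is 706.
acoustic recorder + soil-moisture probe + multispectral imager + magnetometer + barometric logger + GPS-RTK module + thermal camera + UV sensor hits 706 at 2430 g.
Any selection reaching 706 contains exactly 8 sensors.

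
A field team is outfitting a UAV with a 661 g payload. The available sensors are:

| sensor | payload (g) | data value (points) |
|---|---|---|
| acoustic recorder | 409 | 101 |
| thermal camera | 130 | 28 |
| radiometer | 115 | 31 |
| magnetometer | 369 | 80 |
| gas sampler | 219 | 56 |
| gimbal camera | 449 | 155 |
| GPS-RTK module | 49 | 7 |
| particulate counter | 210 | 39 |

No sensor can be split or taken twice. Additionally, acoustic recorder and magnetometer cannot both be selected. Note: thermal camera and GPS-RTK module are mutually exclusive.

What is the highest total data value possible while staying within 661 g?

194

The ratio heuristic lands on radiometer + gimbal camera + GPS-RTK module (193) but leaves 48 g idle.
Replace radiometer and GPS-RTK module with particulate counter: the trade gains 1 net, giving 194 at 659 g.
The closest alternative, radiometer + gimbal camera + GPS-RTK module, reaches only 193.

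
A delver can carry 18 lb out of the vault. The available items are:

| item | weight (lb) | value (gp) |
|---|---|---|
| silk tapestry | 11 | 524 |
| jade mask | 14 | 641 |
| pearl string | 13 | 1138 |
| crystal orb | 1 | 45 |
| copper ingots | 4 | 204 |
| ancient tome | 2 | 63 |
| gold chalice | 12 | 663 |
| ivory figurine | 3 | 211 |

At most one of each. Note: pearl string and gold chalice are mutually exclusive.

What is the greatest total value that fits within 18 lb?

1412

Density check — pearl string 87.54, ivory figurine 70.33, gold chalice 55.25, copper ingots 51.00 are the best per lb.
Filling by ratio: pearl string + crystal orb + ivory figurine for 1394, with 1 lb left unused.
The 1 lb tied up in crystal orb is better spent on ancient tome — total rises to 1412 (18 lb).
That's the maximum — no feasible swap from here does better than 1412.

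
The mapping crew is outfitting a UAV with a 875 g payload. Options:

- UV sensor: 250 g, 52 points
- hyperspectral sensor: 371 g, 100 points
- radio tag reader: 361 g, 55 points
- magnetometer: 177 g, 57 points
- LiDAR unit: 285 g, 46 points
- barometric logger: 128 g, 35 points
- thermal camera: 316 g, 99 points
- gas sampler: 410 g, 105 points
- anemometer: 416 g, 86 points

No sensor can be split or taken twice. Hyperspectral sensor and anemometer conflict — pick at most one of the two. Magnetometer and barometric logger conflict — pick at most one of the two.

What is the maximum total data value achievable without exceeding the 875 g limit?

256

Ranking by ratio (data value/g): magnetometer 0.32, thermal camera 0.31, barometric logger 0.27, hyperspectral sensor 0.27.
Best packing: hyperspectral sensor + magnetometer + thermal camera — 864 g, 256 total.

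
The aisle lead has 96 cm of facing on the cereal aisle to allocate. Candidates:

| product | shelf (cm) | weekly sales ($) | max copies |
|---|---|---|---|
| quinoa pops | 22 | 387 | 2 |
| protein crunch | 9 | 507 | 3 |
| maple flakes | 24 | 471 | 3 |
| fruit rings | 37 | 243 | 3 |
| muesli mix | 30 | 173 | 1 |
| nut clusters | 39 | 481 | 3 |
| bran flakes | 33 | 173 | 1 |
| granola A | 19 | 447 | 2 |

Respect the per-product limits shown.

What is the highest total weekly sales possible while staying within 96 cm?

By weekly sales per cm: protein crunch 56.33, granola A 23.53, maple flakes 19.62, quinoa pops 17.59 lead.
The ratio heuristic lands on 3×protein crunch + maple flakes + 2×granola A (2886) but leaves 7 cm idle.
Dropping granola A frees 19 cm; slotting in maple flakes (24 cm) lifts the total to 2910 at 94 cm.
Nothing else within 96 cm beats 2910.

2910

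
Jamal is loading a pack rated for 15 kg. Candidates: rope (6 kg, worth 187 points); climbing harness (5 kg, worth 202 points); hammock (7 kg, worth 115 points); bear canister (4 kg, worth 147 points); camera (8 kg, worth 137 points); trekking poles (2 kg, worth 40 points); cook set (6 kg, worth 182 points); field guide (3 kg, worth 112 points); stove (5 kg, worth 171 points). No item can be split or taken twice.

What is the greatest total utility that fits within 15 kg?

536

The ratio heuristic lands on climbing harness + bear canister + trekking poles + field guide (501) but leaves 1 kg idle.
Dropping trekking poles and field guide frees 5 kg; slotting in rope (6 kg) lifts the total to 536 at 15 kg.
That's the maximum — no swap from here does better than 536.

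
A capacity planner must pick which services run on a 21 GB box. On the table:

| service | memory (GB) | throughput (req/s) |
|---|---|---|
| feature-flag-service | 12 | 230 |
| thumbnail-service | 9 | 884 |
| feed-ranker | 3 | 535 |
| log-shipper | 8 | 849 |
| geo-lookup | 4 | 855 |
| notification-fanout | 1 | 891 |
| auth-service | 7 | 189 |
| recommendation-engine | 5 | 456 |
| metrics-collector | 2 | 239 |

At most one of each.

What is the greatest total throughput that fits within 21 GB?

3586

By throughput per GB: notification-fanout 891.00, geo-lookup 213.75, feed-ranker 178.33, metrics-collector 119.50 lead.
A density-first pass picks feed-ranker + log-shipper + geo-lookup + notification-fanout + metrics-collector — 3369 at 18 GB.
The 2 GB tied up in metrics-collector is better spent on recommendation-engine — total rises to 3586 (21 GB).
Next best is thumbnail-service + feed-ranker + geo-lookup + notification-fanout + metrics-collector at 3404 (19 GB) — short by 182.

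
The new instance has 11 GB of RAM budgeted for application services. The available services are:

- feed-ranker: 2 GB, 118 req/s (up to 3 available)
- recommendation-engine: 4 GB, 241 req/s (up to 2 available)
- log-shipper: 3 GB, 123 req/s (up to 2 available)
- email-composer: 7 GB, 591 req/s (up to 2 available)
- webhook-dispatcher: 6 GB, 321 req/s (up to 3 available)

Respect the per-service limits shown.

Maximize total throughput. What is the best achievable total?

832

Density check — email-composer 84.43, recommendation-engine 60.25, feed-ranker 59.00, webhook-dispatcher 53.50 are the best per GB.
Best packing: recommendation-engine + email-composer — 11 GB, 832 total.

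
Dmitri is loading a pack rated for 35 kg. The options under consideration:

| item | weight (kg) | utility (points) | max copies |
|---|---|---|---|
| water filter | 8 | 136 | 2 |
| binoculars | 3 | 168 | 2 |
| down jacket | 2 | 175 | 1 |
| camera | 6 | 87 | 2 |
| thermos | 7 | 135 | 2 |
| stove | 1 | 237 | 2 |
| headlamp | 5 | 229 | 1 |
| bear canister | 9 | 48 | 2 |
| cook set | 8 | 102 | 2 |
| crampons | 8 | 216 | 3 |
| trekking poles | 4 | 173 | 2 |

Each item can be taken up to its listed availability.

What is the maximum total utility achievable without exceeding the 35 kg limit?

1819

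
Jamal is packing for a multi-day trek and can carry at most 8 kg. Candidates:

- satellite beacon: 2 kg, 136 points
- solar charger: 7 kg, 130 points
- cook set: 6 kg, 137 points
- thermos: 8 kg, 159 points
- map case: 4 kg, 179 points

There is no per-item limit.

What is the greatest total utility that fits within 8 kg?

544

Taking 4×satellite beacon: 8 kg used, 544 in utility.
Nothing else within 8 kg beats 544.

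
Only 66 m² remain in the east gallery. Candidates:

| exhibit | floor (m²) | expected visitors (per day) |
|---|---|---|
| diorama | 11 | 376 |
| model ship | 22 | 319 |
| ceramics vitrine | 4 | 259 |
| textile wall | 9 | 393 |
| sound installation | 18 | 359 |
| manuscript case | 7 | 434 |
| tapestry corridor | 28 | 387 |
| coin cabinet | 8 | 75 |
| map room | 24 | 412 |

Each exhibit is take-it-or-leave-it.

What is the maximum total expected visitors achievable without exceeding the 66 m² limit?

By expected visitors per m²: ceramics vitrine 64.75, manuscript case 62.00, textile wall 43.67 lead.
The ratio heuristic lands on diorama + ceramics vitrine + textile wall + sound installation + manuscript case + coin cabinet (1896) but leaves 9 m² idle.
Dropping sound installation frees 18 m²; slotting in map room (24 m²) lifts the total to 1949 at 63 m².

1949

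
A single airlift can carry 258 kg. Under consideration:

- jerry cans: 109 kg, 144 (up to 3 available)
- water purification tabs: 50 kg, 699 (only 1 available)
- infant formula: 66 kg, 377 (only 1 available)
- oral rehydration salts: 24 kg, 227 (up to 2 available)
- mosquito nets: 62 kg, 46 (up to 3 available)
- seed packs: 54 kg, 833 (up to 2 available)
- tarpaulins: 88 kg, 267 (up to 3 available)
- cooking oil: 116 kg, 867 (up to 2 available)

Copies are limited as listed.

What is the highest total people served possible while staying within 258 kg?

The ratio heuristic lands on water purification tabs + 2×oral rehydration salts + 2×seed packs (2819) but leaves 52 kg idle.
Replace oral rehydration salts with infant formula: the trade gains 150 net, giving 2969 at 248 kg.

2969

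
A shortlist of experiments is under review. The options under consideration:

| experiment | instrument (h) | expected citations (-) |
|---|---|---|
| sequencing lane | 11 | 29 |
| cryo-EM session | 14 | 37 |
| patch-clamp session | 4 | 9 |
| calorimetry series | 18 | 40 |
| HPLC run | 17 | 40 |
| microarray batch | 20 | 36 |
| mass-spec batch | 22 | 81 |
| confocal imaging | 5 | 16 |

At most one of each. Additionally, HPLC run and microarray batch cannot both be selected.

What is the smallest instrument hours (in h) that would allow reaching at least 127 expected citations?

Look for the lowest-instrument combination reaching 127.
cryo-EM session + patch-clamp session + mass-spec batch reaches 127 using 40 h.
Below 40 h the best achievable stays under 127.

40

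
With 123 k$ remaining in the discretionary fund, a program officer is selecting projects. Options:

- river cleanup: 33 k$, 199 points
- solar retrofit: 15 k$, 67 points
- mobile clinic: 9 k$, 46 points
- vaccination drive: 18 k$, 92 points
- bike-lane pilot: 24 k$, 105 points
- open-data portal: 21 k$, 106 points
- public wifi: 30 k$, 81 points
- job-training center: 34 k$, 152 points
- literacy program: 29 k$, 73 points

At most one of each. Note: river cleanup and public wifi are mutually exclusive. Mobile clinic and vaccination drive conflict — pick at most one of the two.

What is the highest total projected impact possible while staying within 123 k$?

616

Density check — river cleanup 6.03, mobile clinic 5.11, vaccination drive 5.11 are the best per k$.
Best packing: river cleanup + solar retrofit + vaccination drive + open-data portal + job-training center — 121 k$, 616 total.
The spare 2 k$ is too small for any remaining project, and no feasible exchange beats 616.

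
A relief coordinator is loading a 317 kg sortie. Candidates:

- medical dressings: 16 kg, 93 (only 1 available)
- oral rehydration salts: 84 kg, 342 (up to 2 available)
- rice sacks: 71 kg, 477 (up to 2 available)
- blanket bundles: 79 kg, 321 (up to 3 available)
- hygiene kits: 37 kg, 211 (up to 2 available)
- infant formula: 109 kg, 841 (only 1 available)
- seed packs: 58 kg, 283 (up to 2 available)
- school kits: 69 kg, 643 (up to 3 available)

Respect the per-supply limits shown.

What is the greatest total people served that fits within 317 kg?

By people served per kg: school kits 9.32, infant formula 7.72, rice sacks 6.72 lead.
The ratio ordering already packs tightly: infant formula + 3×school kits, 316 kg, 2770.
No other feasible combination exceeds 2770.

2770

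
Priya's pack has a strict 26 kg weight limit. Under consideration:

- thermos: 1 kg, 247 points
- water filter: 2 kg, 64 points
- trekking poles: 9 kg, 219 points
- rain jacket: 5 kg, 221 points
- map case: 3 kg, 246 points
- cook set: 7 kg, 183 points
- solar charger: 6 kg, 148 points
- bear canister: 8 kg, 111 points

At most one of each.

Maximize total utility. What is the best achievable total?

1145

Greedy by ratio would take thermos + water filter + rain jacket + map case + cook set + solar charger: 24 kg used, total 1109.
The 7 kg tied up in cook set is better spent on trekking poles — total rises to 1145 (26 kg).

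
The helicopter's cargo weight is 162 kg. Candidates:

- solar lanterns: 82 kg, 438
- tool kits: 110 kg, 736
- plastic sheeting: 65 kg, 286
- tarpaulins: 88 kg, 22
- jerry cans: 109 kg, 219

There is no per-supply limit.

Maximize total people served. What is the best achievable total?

Best packing: tool kits — 110 kg, 736 total.
The spare 52 kg is too small for any remaining supply, and no exchange beats 736.

736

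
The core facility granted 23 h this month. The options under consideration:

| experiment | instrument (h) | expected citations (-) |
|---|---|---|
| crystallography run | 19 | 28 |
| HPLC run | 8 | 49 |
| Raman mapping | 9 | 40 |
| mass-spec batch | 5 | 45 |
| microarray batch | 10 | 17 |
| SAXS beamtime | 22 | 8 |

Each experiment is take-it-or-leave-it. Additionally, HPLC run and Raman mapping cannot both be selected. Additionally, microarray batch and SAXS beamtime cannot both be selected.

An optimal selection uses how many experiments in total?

3

Optimal total is 111.
HPLC run + mass-spec batch + microarray batch hits 111 at 23 h.
Every optimal selection uses 3 experiments.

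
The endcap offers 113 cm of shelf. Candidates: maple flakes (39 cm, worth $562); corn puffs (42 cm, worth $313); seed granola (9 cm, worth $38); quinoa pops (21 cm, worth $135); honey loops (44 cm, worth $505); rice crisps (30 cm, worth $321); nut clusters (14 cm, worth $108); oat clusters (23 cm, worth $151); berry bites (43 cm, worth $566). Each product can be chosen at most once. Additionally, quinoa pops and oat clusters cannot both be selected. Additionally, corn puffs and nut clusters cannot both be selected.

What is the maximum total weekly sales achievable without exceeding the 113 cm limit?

1449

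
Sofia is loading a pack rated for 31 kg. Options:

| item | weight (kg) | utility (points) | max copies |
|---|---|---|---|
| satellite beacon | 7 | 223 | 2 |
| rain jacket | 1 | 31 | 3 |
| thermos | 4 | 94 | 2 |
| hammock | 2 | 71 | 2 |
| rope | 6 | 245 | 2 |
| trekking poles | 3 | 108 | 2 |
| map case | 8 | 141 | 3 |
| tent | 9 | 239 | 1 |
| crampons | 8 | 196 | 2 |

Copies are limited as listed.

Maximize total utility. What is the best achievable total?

1133

Best packing: satellite beacon + 2×rain jacket + 2×hammock + 2×rope + 2×trekking poles — 31 kg, 1133 total.
No other feasible combination exceeds 1133.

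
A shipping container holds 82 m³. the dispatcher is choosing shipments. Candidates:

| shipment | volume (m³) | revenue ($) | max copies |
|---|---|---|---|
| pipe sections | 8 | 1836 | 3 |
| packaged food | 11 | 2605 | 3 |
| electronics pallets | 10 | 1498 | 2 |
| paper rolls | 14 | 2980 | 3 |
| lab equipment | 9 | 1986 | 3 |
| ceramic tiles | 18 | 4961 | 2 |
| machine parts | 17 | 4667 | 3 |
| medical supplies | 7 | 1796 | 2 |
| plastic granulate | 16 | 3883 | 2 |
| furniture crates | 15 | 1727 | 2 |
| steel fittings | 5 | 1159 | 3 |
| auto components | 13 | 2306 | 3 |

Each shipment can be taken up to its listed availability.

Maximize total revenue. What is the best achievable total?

22211

Taking 2×ceramic tiles + 2×machine parts + medical supplies + steel fittings: 82 m³ used, 22211 in revenue.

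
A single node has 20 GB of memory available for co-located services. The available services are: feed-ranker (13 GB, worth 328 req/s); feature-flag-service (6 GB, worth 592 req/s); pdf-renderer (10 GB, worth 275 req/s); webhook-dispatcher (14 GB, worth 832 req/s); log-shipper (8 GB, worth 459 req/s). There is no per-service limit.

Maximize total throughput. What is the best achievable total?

Density check — feature-flag-service 98.67, webhook-dispatcher 59.43, log-shipper 57.38 are the best per GB.
Best packing: 3×feature-flag-service — 18 GB, 1776 total.
That's the maximum — no swap from here does better than 1776.

1776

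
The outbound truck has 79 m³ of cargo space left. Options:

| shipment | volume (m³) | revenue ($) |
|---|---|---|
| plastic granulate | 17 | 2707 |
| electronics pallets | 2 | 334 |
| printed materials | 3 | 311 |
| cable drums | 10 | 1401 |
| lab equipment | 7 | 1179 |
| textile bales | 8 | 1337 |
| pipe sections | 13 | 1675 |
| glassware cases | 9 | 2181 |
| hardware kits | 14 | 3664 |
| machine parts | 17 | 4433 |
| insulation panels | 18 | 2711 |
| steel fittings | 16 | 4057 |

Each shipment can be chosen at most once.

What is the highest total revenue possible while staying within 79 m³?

17718

By revenue per m³: hardware kits 261.71, machine parts 260.76, steel fittings 253.56 lead.
Taking the top-ratio shipments first gives electronics pallets + printed materials + lab equipment + textile bales + glassware cases + hardware kits + machine parts + steel fittings for 17496 (76 m³).
Dropping lab equipment frees 7 m³; slotting in cable drums (10 m³) lifts the total to 17718 at 79 m³.
Nothing else within 79 m³ beats 17718.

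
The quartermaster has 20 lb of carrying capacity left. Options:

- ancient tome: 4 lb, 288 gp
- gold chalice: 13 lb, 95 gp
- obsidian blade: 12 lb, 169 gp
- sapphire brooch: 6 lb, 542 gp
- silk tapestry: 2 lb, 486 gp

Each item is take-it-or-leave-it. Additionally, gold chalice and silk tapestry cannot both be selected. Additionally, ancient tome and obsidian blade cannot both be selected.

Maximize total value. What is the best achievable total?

Density check — silk tapestry 243.00, sapphire brooch 90.33, ancient tome 72.00 are the best per lb.
The ratio ordering already packs tightly: ancient tome + sapphire brooch + silk tapestry, 12 lb, 1316.
Next best is obsidian blade + sapphire brooch + silk tapestry at 1197 (20 lb) — short by 119.

1316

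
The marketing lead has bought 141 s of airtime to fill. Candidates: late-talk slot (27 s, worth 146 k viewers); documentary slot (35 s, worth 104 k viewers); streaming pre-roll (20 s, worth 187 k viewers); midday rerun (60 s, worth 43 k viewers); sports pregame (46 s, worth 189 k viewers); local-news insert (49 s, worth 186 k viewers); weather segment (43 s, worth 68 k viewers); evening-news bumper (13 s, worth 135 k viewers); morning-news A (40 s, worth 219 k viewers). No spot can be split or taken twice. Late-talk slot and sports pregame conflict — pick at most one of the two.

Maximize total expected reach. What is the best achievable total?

791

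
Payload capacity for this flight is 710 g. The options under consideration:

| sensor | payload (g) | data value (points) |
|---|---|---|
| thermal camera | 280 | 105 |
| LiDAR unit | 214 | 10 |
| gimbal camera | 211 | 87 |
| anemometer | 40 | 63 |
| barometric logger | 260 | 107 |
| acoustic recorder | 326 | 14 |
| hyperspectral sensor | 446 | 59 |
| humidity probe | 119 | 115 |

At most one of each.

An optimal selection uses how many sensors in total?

4

The maximum data value within 710 g is 390.
thermal camera + anemometer + barometric logger + humidity probe hits 390 at 699 g.
All optima have 4 sensors.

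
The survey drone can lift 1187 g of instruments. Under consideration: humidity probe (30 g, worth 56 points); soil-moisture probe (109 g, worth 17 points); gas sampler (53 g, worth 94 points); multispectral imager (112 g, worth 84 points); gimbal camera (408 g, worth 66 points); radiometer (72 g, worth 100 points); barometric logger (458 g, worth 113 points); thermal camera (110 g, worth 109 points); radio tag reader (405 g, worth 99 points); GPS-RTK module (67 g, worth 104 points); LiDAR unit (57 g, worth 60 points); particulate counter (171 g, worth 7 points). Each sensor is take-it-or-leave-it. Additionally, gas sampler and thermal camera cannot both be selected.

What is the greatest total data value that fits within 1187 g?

650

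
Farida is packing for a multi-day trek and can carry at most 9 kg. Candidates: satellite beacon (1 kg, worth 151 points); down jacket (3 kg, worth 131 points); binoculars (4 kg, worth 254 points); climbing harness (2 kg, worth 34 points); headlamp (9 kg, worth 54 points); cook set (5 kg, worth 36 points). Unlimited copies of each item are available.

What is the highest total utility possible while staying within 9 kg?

1359

Taking 9×satellite beacon: 9 kg used, 1359 in utility.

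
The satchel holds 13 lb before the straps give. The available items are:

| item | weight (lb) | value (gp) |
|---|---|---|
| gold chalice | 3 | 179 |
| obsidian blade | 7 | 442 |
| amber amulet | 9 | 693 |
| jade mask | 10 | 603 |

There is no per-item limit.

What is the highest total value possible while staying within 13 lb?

872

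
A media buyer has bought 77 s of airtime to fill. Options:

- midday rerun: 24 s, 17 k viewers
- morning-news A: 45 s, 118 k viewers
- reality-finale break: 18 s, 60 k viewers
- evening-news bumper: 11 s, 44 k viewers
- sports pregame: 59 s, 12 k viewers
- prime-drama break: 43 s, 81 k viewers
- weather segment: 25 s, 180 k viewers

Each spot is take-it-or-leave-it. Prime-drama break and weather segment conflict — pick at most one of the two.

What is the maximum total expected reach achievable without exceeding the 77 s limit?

298

Density check — weather segment 7.20, evening-news bumper 4.00, reality-finale break 3.33 are the best per s.
The ratio heuristic lands on reality-finale break + evening-news bumper + weather segment (284) but leaves 23 s idle.
Dropping reality-finale break and evening-news bumper frees 29 s; slotting in morning-news A (45 s) lifts the total to 298 at 70 s.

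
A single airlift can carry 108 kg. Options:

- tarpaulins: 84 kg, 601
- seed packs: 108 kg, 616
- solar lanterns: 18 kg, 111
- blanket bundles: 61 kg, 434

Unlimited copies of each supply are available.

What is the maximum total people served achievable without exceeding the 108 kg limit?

712

Best packing: tarpaulins + solar lanterns — 102 kg, 712 total.
No other feasible combination exceeds 712.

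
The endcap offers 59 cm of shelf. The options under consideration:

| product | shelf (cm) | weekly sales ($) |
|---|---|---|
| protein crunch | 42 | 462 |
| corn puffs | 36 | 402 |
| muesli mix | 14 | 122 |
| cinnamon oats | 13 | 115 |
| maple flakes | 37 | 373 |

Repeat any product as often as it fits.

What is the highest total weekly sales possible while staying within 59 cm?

584

Greedy by ratio would take corn puffs + cinnamon oats: 49 cm used, total 517.
The 49 cm tied up in corn puffs and cinnamon oats is better spent on protein crunch + muesli mix — total rises to 584 (56 cm).
Nothing else within 59 cm beats 584.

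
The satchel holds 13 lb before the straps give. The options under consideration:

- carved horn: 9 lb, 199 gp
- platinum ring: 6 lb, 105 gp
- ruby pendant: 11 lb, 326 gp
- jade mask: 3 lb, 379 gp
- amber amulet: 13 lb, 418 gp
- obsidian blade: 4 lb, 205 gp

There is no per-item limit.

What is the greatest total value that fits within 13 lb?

1516

Density check — jade mask 126.33, obsidian blade 51.25, amber amulet 32.15, ruby pendant 29.64 are the best per lb.
Taking 4×jade mask: 12 lb used, 1516 in value.
The spare 1 lb is too small for any remaining item, and no exchange beats 1516.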